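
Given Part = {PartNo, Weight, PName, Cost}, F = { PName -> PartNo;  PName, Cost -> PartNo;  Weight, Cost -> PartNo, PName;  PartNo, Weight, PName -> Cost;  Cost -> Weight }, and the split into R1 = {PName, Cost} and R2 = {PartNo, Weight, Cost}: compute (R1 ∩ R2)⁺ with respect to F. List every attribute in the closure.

PartNo, Weight, PName, Cost

R1 ∩ R2 = {Cost}.
Cost → Weight applies, adding Weight
Weight, Cost → PartNo, PName applies, adding PartNo, PName
Closure: {PartNo, Weight, PName, Cost}.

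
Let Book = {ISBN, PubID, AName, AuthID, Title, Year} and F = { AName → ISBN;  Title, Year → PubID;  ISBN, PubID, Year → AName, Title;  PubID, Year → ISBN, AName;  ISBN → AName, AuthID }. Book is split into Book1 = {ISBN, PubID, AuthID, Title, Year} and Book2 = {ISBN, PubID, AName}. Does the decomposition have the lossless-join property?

Common attributes: Book1 ∩ Book2 = {ISBN, PubID}.
Closure of {ISBN, PubID}: ISBN → AName, AuthID applies, adding AName, AuthID. So (ISBN, PubID)⁺ = {ISBN, PubID, AName, AuthID}.
This closure contains every attribute of Book2, so Book1 ∩ Book2 → Book2. The join is lossless.

Yes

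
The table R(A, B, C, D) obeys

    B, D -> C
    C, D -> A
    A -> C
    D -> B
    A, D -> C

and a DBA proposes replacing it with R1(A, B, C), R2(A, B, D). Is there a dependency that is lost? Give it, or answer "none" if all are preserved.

B, D → C: restricted closure across fragments reaches C.
C, D → A: restricted closure across fragments reaches A.
A → C lies within R1.
D → B lies within R2.
A, D → C: restricted closure across fragments reaches C.
Every dependency is enforceable on the fragments, so the decomposition is dependency-preserving.

none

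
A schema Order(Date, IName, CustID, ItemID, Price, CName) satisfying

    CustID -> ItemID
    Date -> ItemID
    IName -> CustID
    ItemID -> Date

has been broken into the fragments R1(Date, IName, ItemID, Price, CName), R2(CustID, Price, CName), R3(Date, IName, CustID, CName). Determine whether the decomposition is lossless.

Yes

Chase test. Columns are Date, IName, CustID, ItemID, Price, CName; row i has aⱼ where attribute j ∈ Ri, else bᵢⱼ.
Initial tableau (one row per fragment):
  row 1: a1 a2 b13 a4 a5 a6
  row 2: b21 b22 a3 b24 a5 a6
  row 3: a1 a2 a3 b34 b35 a6
Rows 2 and 3 agree on CustID; apply CustID→ItemID and equate their ItemID entries.
Rows 1 and 3 agree on Date; apply Date→ItemID and equate their ItemID entries.
Rows 1 and 3 agree on IName; apply IName→CustID and equate their CustID entries.
Rows 1 and 2 agree on ItemID; apply ItemID→Date and equate their Date entries.
Row 1 is now all distinguished symbols — the join is lossless.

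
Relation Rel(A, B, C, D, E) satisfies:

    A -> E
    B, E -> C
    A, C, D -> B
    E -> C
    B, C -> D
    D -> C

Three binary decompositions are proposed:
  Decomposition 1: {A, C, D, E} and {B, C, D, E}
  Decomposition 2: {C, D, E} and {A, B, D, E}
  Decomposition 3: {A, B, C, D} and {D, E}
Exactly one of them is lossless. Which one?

Decomposition 1: common = {C, D, E}, closure = {C, D, E} → lossy.
Decomposition 2: common = {D, E}, closure = {C, D, E} → lossless.
Decomposition 3: common = {D}, closure = {C, D} → lossy.

Decomposition 2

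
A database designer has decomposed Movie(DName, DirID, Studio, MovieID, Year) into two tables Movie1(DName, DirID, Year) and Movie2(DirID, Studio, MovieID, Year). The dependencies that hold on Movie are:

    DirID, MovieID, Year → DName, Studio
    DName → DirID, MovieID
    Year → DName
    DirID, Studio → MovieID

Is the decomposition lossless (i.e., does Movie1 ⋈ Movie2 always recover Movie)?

Yes

Common attributes: Movie1 ∩ Movie2 = {DirID, Year}.
Closure of {DirID, Year}: Year → DName applies, adding DName; DName → DirID, MovieID applies, adding MovieID; DirID, MovieID, Year → DName, Studio applies, adding Studio. So (DirID, Year)⁺ = {DName, DirID, Studio, MovieID, Year}.
This closure contains every attribute of Movie1, so Movie1 ∩ Movie2 → Movie1. The join is lossless.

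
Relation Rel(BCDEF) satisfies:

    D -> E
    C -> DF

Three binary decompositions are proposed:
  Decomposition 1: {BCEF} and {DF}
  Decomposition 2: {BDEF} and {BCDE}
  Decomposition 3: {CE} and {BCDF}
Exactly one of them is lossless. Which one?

Decomposition 3

Decomposition 1: common = {F}, closure = {F} → lossy.
Decomposition 2: common = {BDE}, closure = {BDE} → lossy.
Decomposition 3: common = {C}, closure = {CDEF} → lossless.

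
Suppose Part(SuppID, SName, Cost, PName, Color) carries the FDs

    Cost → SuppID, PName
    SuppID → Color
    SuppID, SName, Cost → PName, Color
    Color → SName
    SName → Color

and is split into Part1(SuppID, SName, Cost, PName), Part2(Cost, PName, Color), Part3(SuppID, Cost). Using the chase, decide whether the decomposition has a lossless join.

Yes

Chase test. Columns are SuppID, SName, Cost, PName, Color; row i has aⱼ where attribute j ∈ Parti, else bᵢⱼ.
Initial tableau (one row per fragment):
  row 1: a1 a2 a3 a4 b15
  row 2: b21 b22 a3 a4 a5
  row 3: a1 b32 a3 b34 b35
Rows 1 and 2 agree on Cost; apply Cost→SuppID, PName and equate their SuppID, PName entries.
Rows 1 and 3 agree on Cost; apply Cost→SuppID, PName and equate their SuppID, PName entries.
Rows 1 and 2 agree on SuppID; apply SuppID→Color and equate their Color entries.
Rows 1 and 3 agree on SuppID; apply SuppID→Color and equate their Color entries.
Rows 1 and 2 agree on Color; apply Color→SName and equate their SName entries.
Rows 1 and 3 agree on Color; apply Color→SName and equate their SName entries.
Row 1 is now all distinguished symbols — the join is lossless.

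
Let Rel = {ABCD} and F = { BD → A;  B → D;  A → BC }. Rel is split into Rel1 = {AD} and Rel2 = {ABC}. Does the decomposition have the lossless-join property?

Yes

Common attributes: Rel1 ∩ Rel2 = {A}.
Closure of {A}: A → BC applies, adding BC; B → D applies, adding D. So (A)⁺ = {ABCD}.
This closure contains every attribute of Rel1, so Rel1 ∩ Rel2 → Rel1. The join is lossless.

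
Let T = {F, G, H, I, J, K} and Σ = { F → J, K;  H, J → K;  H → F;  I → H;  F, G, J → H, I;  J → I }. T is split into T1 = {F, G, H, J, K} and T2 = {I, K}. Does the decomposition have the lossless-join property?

Common attributes: T1 ∩ T2 = {K}.
No dependency enlarges {K}, so (K)⁺ = {K}.
The closure contains neither all of T1 = {F, G, H, J, K} nor all of T2 = {I, K}, so the common attributes are not a superkey of either fragment. The join is lossy.

No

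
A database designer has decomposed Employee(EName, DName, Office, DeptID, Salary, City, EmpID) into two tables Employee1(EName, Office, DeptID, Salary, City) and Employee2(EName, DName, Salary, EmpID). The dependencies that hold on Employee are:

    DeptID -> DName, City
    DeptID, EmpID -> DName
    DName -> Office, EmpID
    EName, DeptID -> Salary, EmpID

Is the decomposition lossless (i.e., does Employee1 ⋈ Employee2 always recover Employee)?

Common attributes: Employee1 ∩ Employee2 = {EName, Salary}.
No dependency enlarges {EName, Salary}, so (EName, Salary)⁺ = {EName, Salary}.
The closure contains neither all of Employee1 = {EName, Office, DeptID, Salary, City} nor all of Employee2 = {EName, DName, Salary, EmpID}, so the common attributes are not a superkey of either fragment. The join is lossy.

No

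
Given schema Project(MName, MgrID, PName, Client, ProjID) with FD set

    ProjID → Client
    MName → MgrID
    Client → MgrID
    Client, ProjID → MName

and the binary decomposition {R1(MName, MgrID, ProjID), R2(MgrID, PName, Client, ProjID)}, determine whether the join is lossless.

Common attributes: R1 ∩ R2 = {MgrID, ProjID}.
Closure of {MgrID, ProjID}: ProjID → Client applies, adding Client; Client, ProjID → MName applies, adding MName. So (MgrID, ProjID)⁺ = {MName, MgrID, Client, ProjID}.
This closure contains every attribute of R1, so R1 ∩ R2 → R1. The join is lossless.

Yes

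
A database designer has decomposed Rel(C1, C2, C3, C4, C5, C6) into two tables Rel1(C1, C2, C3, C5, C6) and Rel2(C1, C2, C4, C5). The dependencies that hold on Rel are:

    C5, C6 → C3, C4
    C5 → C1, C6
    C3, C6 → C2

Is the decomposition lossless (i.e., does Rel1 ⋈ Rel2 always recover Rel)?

Yes

Common attributes: Rel1 ∩ Rel2 = {C1, C2, C5}.
Closure of {C1, C2, C5}: C5 → C1, C6 applies, adding C6; C5, C6 → C3, C4 applies, adding C3, C4. So (C1, C2, C5)⁺ = {C1, C2, C3, C4, C5, C6}.
This closure contains every attribute of Rel1, so Rel1 ∩ Rel2 → Rel1. The join is lossless.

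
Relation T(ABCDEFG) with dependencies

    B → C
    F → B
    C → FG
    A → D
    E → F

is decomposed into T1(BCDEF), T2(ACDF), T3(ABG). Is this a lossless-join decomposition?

No

Chase test. Columns are ABCDEFG; row i has aⱼ where attribute j ∈ Ti, else bᵢⱼ.
Initial tableau (one row per fragment):
  row 1: b11 a2 a3 a4 a5 a6 b17
  row 2: a1 b22 a3 a4 b25 a6 b27
  row 3: a1 a2 b33 b34 b35 b36 a7
Rows 1 and 3 agree on B; apply B→C and equate their C entries.
Rows 1 and 2 agree on F; apply F→B and equate their B entries.
Rows 1 and 2 agree on C; apply C→FG and equate their FG entries.
Rows 1 and 3 agree on C; apply C→FG and equate their FG entries.
Rows 2 and 3 agree on A; apply A→D and equate their D entries.
No row becomes fully distinguished — the join is lossy.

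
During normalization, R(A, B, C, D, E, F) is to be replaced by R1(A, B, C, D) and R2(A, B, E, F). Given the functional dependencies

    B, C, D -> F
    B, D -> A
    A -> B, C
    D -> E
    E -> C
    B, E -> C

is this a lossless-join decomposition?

No

Common attributes: R1 ∩ R2 = {A, B}.
Closure of {A, B}: A → B, C applies, adding C. So (A, B)⁺ = {A, B, C}.
The closure contains neither all of R1 = {A, B, C, D} nor all of R2 = {A, B, E, F}, so the common attributes are not a superkey of either fragment. The join is lossy.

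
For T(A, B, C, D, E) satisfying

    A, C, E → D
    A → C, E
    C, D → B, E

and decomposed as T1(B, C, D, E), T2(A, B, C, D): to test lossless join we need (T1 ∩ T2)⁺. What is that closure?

B, C, D, E

T1 ∩ T2 = {B, C, D}.
C, D → B, E applies, adding E
Closure: {B, C, D, E}.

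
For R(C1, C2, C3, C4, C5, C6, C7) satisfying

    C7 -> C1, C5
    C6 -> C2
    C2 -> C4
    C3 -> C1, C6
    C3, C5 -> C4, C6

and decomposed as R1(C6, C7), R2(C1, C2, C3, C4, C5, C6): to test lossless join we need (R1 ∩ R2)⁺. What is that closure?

C2, C4, C6

R1 ∩ R2 = {C6}.
C6 → C2 applies, adding C2
C2 → C4 applies, adding C4
Closure: {C2, C4, C6}.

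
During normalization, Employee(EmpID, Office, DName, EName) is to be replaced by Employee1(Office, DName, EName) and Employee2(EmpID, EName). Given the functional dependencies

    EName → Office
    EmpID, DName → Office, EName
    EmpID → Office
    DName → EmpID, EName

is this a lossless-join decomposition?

No

Common attributes: Employee1 ∩ Employee2 = {EName}.
Closure of {EName}: EName → Office applies, adding Office. So (EName)⁺ = {Office, EName}.
The closure contains neither all of Employee1 = {Office, DName, EName} nor all of Employee2 = {EmpID, EName}, so the common attributes are not a superkey of either fragment. The join is lossy.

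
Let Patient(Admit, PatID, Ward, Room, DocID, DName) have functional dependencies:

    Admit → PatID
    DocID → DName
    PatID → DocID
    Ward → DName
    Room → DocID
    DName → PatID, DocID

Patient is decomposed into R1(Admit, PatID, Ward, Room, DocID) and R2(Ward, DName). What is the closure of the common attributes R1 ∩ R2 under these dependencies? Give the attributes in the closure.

PatID, Ward, DocID, DName

R1 ∩ R2 = {Ward}.
Ward → DName applies, adding DName
DName → PatID, DocID applies, adding PatID, DocID
Closure: {PatID, Ward, DocID, DName}.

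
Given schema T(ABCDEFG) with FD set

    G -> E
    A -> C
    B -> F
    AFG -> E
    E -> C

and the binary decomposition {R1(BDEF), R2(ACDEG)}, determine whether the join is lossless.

No

Common attributes: R1 ∩ R2 = {DE}.
Closure of {DE}: E → C applies, adding C. So (DE)⁺ = {CDE}.
The closure contains neither all of R1 = {BDEF} nor all of R2 = {ACDEG}, so the common attributes are not a superkey of either fragment. The join is lossy.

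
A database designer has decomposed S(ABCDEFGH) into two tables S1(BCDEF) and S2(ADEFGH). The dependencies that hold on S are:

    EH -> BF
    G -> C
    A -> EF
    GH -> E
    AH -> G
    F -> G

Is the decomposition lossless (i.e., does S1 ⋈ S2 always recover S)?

Common attributes: S1 ∩ S2 = {DEF}.
Closure of {DEF}: F → G applies, adding G; G → C applies, adding C. So (DEF)⁺ = {CDEFG}.
The closure contains neither all of S1 = {BCDEF} nor all of S2 = {ADEFGH}, so the common attributes are not a superkey of either fragment. The join is lossy.

No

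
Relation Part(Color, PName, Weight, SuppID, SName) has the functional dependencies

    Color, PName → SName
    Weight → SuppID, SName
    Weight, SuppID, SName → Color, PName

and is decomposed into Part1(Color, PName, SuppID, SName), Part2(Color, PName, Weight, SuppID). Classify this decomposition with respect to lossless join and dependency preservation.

lossless and dependency-preserving

Lossless test: (Color, PName, SuppID)⁺ = {Color, PName, SuppID, SName}, which contains all of one fragment — lossless.
Dependency preservation: Weight → SuppID, SName; Weight, SuppID, SName → Color, PName are not contained in any single fragment, but the restricted closure of each left-hand side across the fragments still reaches the right-hand side; the remaining FDs each lie inside some fragment. All dependencies are preserved.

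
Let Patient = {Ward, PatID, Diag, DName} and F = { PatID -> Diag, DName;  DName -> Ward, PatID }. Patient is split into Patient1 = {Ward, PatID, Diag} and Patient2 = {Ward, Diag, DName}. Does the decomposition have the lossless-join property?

No

Common attributes: Patient1 ∩ Patient2 = {Ward, Diag}.
No dependency enlarges {Ward, Diag}, so (Ward, Diag)⁺ = {Ward, Diag}.
The closure contains neither all of Patient1 = {Ward, PatID, Diag} nor all of Patient2 = {Ward, Diag, DName}, so the common attributes are not a superkey of either fragment. The join is lossy.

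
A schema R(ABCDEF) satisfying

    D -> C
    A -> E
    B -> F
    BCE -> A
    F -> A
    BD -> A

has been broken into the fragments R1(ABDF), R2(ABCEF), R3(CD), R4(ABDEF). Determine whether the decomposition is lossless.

Chase test. Columns are ABCDEF; row i has aⱼ where attribute j ∈ Ri, else bᵢⱼ.
Initial tableau (one row per fragment):
  row 1: a1 a2 b13 a4 b15 a6
  row 2: a1 a2 a3 b24 a5 a6
  row 3: b31 b32 a3 a4 b35 b36
  row 4: a1 a2 b43 a4 a5 a6
Rows 1 and 3 agree on D; apply D→C and equate their C entries.
Rows 1 and 4 agree on D; apply D→C and equate their C entries.
Rows 1 and 2 agree on A; apply A→E and equate their E entries.
Row 1 is now all distinguished symbols — the join is lossless.

Yes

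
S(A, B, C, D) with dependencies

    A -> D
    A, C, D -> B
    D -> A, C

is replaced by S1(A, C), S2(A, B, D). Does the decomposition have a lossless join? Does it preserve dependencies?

lossless and dependency-preserving

Lossless test: (A)⁺ = {A, B, C, D}, which contains all of one fragment — lossless.
Dependency preservation: A, C, D → B; D → A, C are not contained in any single fragment, but the restricted closure of each left-hand side across the fragments still reaches the right-hand side; the remaining FDs each lie inside some fragment. All dependencies are preserved.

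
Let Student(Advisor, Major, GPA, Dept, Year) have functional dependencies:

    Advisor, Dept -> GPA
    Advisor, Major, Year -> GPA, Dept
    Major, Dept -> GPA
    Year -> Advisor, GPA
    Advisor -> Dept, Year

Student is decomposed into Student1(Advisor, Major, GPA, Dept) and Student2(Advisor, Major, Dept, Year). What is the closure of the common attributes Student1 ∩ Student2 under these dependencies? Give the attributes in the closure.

Student1 ∩ Student2 = {Advisor, Major, Dept}.
Advisor, Dept → GPA applies, adding GPA
Advisor → Dept, Year applies, adding Year
Closure: {Advisor, Major, GPA, Dept, Year}.

Advisor, Major, GPA, Dept, Year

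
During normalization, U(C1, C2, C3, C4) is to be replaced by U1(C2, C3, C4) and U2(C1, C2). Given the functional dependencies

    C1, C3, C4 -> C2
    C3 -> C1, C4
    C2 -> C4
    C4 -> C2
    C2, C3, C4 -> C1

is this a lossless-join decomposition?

No

Common attributes: U1 ∩ U2 = {C2}.
Closure of {C2}: C2 → C4 applies, adding C4. So (C2)⁺ = {C2, C4}.
The closure contains neither all of U1 = {C2, C3, C4} nor all of U2 = {C1, C2}, so the common attributes are not a superkey of either fragment. The join is lossy.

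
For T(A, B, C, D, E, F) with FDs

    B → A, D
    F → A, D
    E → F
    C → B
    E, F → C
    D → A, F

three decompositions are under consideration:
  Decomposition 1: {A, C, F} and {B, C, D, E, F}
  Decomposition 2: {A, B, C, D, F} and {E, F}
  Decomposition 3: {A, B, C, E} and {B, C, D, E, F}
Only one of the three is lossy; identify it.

Decomposition 2

Decomposition 1: common = {C, F}, closure = {A, B, C, D, F} → lossless.
Decomposition 2: common = {F}, closure = {A, D, F} → lossy.
Decomposition 3: common = {B, C, E}, closure = {A, B, C, D, E, F} → lossless.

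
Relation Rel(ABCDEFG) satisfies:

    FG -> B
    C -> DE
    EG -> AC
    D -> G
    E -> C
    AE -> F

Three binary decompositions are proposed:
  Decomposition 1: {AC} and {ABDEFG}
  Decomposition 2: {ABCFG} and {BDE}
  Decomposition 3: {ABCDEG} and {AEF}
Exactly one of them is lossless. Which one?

Decomposition 3

Decomposition 1: common = {A}, closure = {A} → lossy.
Decomposition 2: common = {B}, closure = {B} → lossy.
Decomposition 3: common = {AE}, closure = {ABCDEFG} → lossless.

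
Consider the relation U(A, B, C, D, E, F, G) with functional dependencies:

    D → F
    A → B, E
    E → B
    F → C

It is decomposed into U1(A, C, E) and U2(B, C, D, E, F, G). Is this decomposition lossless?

Common attributes: U1 ∩ U2 = {C, E}.
Closure of {C, E}: E → B applies, adding B. So (C, E)⁺ = {B, C, E}.
The closure contains neither all of U1 = {A, C, E} nor all of U2 = {B, C, D, E, F, G}, so the common attributes are not a superkey of either fragment. The join is lossy.

No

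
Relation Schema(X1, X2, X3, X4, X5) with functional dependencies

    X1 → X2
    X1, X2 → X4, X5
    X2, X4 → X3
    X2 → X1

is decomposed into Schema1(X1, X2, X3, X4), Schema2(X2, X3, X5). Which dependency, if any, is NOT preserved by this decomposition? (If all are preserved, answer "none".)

none

X1 → X2 lies within Schema1.
X1, X2 → X4, X5: restricted closure across fragments reaches X4, X5.
X2, X4 → X3 lies within Schema1.
X2 → X1 lies within Schema1.
Every dependency is enforceable on the fragments, so the decomposition is dependency-preserving.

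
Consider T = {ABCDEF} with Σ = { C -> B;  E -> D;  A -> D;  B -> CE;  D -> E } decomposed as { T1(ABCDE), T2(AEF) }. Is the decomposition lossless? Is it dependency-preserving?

lossy but dependency-preserving

Lossless test: (AE)⁺ = {ADE}, which is a superkey of neither fragment — lossy.
Dependency preservation: every FD's attributes lie within a single fragment, so each can be enforced locally — preserved.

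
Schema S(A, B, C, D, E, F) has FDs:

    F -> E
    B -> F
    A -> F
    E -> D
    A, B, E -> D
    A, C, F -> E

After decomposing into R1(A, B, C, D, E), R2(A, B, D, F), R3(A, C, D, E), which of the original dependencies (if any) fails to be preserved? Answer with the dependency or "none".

F -> E

Check F → E: no single fragment contains all of {E, F}, and the restricted closure of {F} across the fragments never reaches {E}.
B → F is preserved.
A → F is preserved.
E → D is preserved.
A, B, E → D is preserved.
A, C, F → E is preserved.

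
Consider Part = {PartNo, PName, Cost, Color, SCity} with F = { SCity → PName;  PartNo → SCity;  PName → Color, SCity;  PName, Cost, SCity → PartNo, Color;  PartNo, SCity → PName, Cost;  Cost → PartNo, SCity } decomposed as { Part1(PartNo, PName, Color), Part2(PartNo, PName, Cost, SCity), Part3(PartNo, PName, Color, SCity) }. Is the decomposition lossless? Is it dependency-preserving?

lossless and dependency-preserving

Lossless test (chase): Rows 1 and 2 agree on PartNo; apply PartNo→SCity and equate their SCity entries. Rows 1 and 2 agree on PName; apply PName→Color, SCity and equate their Color, SCity entries. Rows 1 and 2 agree on PartNo, SCity; apply PartNo, SCity→PName, Cost and equate their PName, Cost entries. Rows 1 and 3 agree on PartNo, SCity; apply PartNo, SCity→PName, Cost and equate their PName, Cost entries. Row 1 is now all distinguished symbols — the join is lossless.
Dependency preservation: PName, Cost, SCity → PartNo, Color is not contained in any single fragment, but the restricted closure of its left-hand side across the fragments still reaches the right-hand side; the remaining FDs each lie inside some fragment. All dependencies are preserved.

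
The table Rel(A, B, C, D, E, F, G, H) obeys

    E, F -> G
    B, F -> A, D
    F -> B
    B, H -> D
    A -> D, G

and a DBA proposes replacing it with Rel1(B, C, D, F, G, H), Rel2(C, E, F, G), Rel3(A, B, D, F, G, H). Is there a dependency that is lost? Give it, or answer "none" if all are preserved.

E, F → G lies within Rel2.
B, F → A, D lies within Rel3.
F → B lies within Rel1.
B, H → D lies within Rel1.
A → D, G lies within Rel3.
Every dependency is enforceable on the fragments, so the decomposition is dependency-preserving.

none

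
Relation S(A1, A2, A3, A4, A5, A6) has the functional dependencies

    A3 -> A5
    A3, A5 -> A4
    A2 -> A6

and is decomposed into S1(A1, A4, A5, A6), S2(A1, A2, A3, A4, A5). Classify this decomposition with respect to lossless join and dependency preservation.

lossy and not dependency-preserving

Lossless test: (A1, A4, A5)⁺ = {A1, A4, A5}, which is a superkey of neither fragment — lossy.
Dependency preservation: the restricted closure of {A2} across the fragments never reaches {A6}, so A2 → A6 cannot be enforced without a join — not preserved.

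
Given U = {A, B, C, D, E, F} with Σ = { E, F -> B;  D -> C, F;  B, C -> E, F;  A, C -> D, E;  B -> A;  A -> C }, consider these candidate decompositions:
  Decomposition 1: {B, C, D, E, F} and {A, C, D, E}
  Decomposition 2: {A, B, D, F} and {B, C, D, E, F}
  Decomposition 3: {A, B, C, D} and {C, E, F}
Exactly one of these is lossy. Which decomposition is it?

Decomposition 1: common = {C, D, E}, closure = {A, B, C, D, E, F} → lossless.
Decomposition 2: common = {B, D, F}, closure = {A, B, C, D, E, F} → lossless.
Decomposition 3: common = {C}, closure = {C} → lossy.

Decomposition 3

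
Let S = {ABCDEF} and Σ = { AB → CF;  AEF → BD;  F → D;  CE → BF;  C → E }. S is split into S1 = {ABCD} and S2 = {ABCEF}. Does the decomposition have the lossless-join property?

Yes

Common attributes: S1 ∩ S2 = {ABC}.
Closure of {ABC}: AB → CF applies, adding F; F → D applies, adding D; C → E applies, adding E. So (ABC)⁺ = {ABCDEF}.
This closure contains every attribute of S1, so S1 ∩ S2 → S1. The join is lossless.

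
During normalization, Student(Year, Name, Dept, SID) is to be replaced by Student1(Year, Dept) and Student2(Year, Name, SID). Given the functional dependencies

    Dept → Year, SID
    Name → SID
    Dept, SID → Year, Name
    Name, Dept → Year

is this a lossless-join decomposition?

No

Common attributes: Student1 ∩ Student2 = {Year}.
No dependency enlarges {Year}, so (Year)⁺ = {Year}.
The closure contains neither all of Student1 = {Year, Dept} nor all of Student2 = {Year, Name, SID}, so the common attributes are not a superkey of either fragment. The join is lossy.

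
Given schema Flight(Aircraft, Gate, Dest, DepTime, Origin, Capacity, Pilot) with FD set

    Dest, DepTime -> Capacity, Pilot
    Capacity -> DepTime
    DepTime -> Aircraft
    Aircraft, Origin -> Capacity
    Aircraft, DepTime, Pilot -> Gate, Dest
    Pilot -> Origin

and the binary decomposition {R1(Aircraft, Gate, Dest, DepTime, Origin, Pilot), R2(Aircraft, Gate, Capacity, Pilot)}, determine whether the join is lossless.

Common attributes: R1 ∩ R2 = {Aircraft, Gate, Pilot}.
Closure of {Aircraft, Gate, Pilot}: Pilot → Origin applies, adding Origin; Aircraft, Origin → Capacity applies, adding Capacity; Capacity → DepTime applies, adding DepTime; Aircraft, DepTime, Pilot → Gate, Dest applies, adding Dest. So (Aircraft, Gate, Pilot)⁺ = {Aircraft, Gate, Dest, DepTime, Origin, Capacity, Pilot}.
This closure contains every attribute of R1, so R1 ∩ R2 → R1. The join is lossless.

Yes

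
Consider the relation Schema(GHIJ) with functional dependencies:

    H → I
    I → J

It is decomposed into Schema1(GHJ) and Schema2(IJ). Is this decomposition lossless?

No

Common attributes: Schema1 ∩ Schema2 = {J}.
No dependency enlarges {J}, so (J)⁺ = {J}.
The closure contains neither all of Schema1 = {GHJ} nor all of Schema2 = {IJ}, so the common attributes are not a superkey of either fragment. The join is lossy.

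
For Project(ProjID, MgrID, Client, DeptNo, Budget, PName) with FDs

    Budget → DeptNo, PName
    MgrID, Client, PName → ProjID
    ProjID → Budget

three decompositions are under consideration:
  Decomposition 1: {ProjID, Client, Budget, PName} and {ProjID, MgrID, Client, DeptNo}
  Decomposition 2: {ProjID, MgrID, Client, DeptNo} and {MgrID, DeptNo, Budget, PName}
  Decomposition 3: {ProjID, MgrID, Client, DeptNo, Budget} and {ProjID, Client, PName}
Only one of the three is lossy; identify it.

Decomposition 2

Decomposition 1: common = {ProjID, Client}, closure = {ProjID, Client, DeptNo, Budget, PName} → lossless.
Decomposition 2: common = {MgrID, DeptNo}, closure = {MgrID, DeptNo} → lossy.
Decomposition 3: common = {ProjID, Client}, closure = {ProjID, Client, DeptNo, Budget, PName} → lossless.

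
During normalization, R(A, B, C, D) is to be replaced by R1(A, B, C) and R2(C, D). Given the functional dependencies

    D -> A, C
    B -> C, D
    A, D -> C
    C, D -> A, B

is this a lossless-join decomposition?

No

Common attributes: R1 ∩ R2 = {C}.
No dependency enlarges {C}, so (C)⁺ = {C}.
The closure contains neither all of R1 = {A, B, C} nor all of R2 = {C, D}, so the common attributes are not a superkey of either fragment. The join is lossy.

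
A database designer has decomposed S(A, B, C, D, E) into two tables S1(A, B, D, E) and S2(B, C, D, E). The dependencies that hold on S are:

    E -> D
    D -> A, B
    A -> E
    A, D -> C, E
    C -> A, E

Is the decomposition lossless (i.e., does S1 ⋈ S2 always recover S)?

Common attributes: S1 ∩ S2 = {B, D, E}.
Closure of {B, D, E}: D → A, B applies, adding A; A, D → C, E applies, adding C. So (B, D, E)⁺ = {A, B, C, D, E}.
This closure contains every attribute of S1, so S1 ∩ S2 → S1. The join is lossless.

Yes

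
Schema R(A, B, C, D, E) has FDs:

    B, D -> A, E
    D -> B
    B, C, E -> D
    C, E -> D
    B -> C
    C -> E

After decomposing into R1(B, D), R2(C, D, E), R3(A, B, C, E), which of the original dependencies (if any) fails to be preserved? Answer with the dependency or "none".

none

B, D → A, E: restricted closure across fragments reaches A, E.
D → B lies within R1.
B, C, E → D: restricted closure across fragments reaches D.
C, E → D lies within R2.
B → C lies within R3.
C → E lies within R2.
Every dependency is enforceable on the fragments, so the decomposition is dependency-preserving.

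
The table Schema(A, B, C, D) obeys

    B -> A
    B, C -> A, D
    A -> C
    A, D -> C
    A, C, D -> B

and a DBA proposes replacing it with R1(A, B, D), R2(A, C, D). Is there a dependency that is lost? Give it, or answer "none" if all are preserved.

B → A lies within R1.
B, C → A, D: restricted closure across fragments reaches A, D.
A → C lies within R2.
A, D → C lies within R2.
A, C, D → B: restricted closure across fragments reaches B.
Every dependency is enforceable on the fragments, so the decomposition is dependency-preserving.

none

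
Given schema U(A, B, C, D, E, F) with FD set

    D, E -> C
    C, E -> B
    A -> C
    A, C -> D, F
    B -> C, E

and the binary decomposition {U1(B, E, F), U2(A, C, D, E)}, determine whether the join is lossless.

No

Common attributes: U1 ∩ U2 = {E}.
No dependency enlarges {E}, so (E)⁺ = {E}.
The closure contains neither all of U1 = {B, E, F} nor all of U2 = {A, C, D, E}, so the common attributes are not a superkey of either fragment. The join is lossy.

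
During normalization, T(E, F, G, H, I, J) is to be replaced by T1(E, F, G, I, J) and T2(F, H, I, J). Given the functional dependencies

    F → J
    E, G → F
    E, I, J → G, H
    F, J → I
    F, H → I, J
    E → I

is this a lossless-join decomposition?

No

Common attributes: T1 ∩ T2 = {F, I, J}.
No dependency enlarges {F, I, J}, so (F, I, J)⁺ = {F, I, J}.
The closure contains neither all of T1 = {E, F, G, I, J} nor all of T2 = {F, H, I, J}, so the common attributes are not a superkey of either fragment. The join is lossy.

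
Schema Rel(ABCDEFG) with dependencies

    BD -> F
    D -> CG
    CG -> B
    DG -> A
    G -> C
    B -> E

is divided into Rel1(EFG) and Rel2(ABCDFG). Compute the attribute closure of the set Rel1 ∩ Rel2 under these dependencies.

Rel1 ∩ Rel2 = {FG}.
G → C applies, adding C
CG → B applies, adding B
B → E applies, adding E
Closure: {BCEFG}.

BCEFG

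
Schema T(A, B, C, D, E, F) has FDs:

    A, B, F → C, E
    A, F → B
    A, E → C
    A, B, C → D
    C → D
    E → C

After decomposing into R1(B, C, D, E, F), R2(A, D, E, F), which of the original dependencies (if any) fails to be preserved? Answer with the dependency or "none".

Check A, F → B: no single fragment contains all of {A, B, F}, and the restricted closure of {A, F} across the fragments never reaches {B}.
A, B, F → C, E is preserved.
A, E → C is preserved.
A, B, C → D is preserved.
C → D is preserved.
E → C is preserved.

A, F → B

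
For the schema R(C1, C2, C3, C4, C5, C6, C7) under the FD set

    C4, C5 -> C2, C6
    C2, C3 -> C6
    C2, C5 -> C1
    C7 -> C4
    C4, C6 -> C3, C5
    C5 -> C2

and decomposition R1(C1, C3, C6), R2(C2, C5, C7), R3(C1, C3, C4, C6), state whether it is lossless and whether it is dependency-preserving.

lossy and not dependency-preserving

Lossless test (chase): applying each FD to every pair of rows produces no changes in the tableau, so no row becomes fully distinguished — the join is lossy.
Dependency preservation: the restricted closure of {C4, C5} across the fragments never reaches {C2, C6}, so C4, C5 → C2, C6 cannot be enforced without a join — not preserved.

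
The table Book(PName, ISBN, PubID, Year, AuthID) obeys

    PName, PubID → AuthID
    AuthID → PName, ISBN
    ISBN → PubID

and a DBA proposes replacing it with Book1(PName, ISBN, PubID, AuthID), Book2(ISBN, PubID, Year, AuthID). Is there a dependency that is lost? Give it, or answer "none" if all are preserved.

PName, PubID → AuthID lies within Book1.
AuthID → PName, ISBN lies within Book1.
ISBN → PubID lies within Book1.
Every dependency is enforceable on the fragments, so the decomposition is dependency-preserving.

none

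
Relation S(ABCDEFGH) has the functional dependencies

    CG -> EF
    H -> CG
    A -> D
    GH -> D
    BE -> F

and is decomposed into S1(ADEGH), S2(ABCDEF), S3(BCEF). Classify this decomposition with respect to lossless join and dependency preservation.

Lossless test (chase): applying each FD to every pair of rows produces no changes in the tableau, so no row becomes fully distinguished — the join is lossy.
Dependency preservation: the restricted closure of {CG} across the fragments never reaches {EF}, so CG → EF cannot be enforced without a join — not preserved.

lossy and not dependency-preserving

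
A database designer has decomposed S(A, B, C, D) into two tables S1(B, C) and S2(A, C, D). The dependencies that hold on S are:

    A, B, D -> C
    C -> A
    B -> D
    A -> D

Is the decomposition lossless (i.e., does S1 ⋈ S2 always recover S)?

Yes

Common attributes: S1 ∩ S2 = {C}.
Closure of {C}: C → A applies, adding A; A → D applies, adding D. So (C)⁺ = {A, C, D}.
This closure contains every attribute of S2, so S1 ∩ S2 → S2. The join is lossless.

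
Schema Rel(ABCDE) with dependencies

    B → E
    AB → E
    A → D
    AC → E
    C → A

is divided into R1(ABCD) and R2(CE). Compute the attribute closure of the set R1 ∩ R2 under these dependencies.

R1 ∩ R2 = {C}.
C → A applies, adding A
A → D applies, adding D
AC → E applies, adding E
Closure: {ACDE}.

ACDE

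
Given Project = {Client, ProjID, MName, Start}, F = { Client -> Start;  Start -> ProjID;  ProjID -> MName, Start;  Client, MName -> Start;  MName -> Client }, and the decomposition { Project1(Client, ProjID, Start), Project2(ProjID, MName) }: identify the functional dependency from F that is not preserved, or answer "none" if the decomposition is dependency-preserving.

Client → Start lies within Project1.
Start → ProjID lies within Project1.
ProjID → MName, Start: restricted closure across fragments reaches MName, Start.
Client, MName → Start: restricted closure across fragments reaches Start.
MName → Client: restricted closure across fragments reaches Client.
Every dependency is enforceable on the fragments, so the decomposition is dependency-preserving.

none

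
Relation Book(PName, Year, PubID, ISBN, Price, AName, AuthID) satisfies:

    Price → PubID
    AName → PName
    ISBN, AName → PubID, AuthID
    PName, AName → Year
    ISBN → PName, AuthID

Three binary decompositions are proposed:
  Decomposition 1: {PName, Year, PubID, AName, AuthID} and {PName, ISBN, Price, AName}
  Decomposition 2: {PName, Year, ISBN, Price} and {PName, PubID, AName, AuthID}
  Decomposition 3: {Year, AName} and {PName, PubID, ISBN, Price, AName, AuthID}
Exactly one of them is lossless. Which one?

Decomposition 3

Decomposition 1: common = {PName, AName}, closure = {PName, Year, AName} → lossy.
Decomposition 2: common = {PName}, closure = {PName} → lossy.
Decomposition 3: common = {AName}, closure = {PName, Year, AName} → lossless.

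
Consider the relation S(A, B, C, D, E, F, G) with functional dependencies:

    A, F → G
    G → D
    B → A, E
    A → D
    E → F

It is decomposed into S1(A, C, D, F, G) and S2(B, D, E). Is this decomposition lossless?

No

Common attributes: S1 ∩ S2 = {D}.
No dependency enlarges {D}, so (D)⁺ = {D}.
The closure contains neither all of S1 = {A, C, D, F, G} nor all of S2 = {B, D, E}, so the common attributes are not a superkey of either fragment. The join is lossy.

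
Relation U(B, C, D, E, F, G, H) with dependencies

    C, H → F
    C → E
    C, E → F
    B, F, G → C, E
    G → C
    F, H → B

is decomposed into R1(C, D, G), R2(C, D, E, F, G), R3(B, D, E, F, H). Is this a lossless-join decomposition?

Chase test. Columns are B, C, D, E, F, G, H; row i has aⱼ where attribute j ∈ Ri, else bᵢⱼ.
Initial tableau (one row per fragment):
  row 1: b11 a2 a3 b14 b15 a6 b17
  row 2: b21 a2 a3 a4 a5 a6 b27
  row 3: a1 b32 a3 a4 a5 b36 a7
Rows 1 and 2 agree on C; apply C→E and equate their E entries.
Rows 1 and 2 agree on C, E; apply C, E→F and equate their F entries.
No row becomes fully distinguished — the join is lossy.

No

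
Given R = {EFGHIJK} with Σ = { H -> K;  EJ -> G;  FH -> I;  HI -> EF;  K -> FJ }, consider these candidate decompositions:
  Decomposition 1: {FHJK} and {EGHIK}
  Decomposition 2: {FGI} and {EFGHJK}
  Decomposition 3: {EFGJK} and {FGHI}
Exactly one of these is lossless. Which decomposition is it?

Decomposition 1: common = {HK}, closure = {EFGHIJK} → lossless.
Decomposition 2: common = {FG}, closure = {FG} → lossy.
Decomposition 3: common = {FG}, closure = {FG} → lossy.

Decomposition 1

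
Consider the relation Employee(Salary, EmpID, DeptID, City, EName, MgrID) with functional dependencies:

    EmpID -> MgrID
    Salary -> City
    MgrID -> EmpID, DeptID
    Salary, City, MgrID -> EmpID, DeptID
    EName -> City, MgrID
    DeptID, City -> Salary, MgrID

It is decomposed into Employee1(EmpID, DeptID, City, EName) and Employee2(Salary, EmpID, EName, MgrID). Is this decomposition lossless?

Yes

Common attributes: Employee1 ∩ Employee2 = {EmpID, EName}.
Closure of {EmpID, EName}: EmpID → MgrID applies, adding MgrID; MgrID → EmpID, DeptID applies, adding DeptID; EName → City, MgrID applies, adding City; DeptID, City → Salary, MgrID applies, adding Salary. So (EmpID, EName)⁺ = {Salary, EmpID, DeptID, City, EName, MgrID}.
This closure contains every attribute of Employee1, so Employee1 ∩ Employee2 → Employee1. The join is lossless.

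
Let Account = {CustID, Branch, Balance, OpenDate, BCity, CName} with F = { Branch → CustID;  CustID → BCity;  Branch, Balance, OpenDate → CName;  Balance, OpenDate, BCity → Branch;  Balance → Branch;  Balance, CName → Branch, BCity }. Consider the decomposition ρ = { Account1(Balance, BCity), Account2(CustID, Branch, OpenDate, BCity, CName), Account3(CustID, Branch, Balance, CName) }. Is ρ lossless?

No

Chase test. Columns are CustID, Branch, Balance, OpenDate, BCity, CName; row i has aⱼ where attribute j ∈ Accounti, else bᵢⱼ.
Initial tableau (one row per fragment):
  row 1: b11 b12 a3 b14 a5 b16
  row 2: a1 a2 b23 a4 a5 a6
  row 3: a1 a2 a3 b34 b35 a6
Rows 2 and 3 agree on CustID; apply CustID→BCity and equate their BCity entries.
Rows 1 and 3 agree on Balance; apply Balance→Branch and equate their Branch entries.
Rows 1 and 2 agree on Branch; apply Branch→CustID and equate their CustID entries.
No row becomes fully distinguished — the join is lossy.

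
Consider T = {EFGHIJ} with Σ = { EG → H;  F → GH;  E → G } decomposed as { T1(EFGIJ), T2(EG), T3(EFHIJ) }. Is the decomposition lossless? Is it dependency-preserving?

lossless and dependency-preserving

Lossless test (chase): Rows 1 and 2 agree on EG; apply EG→H and equate their H entries. Rows 1 and 3 agree on F; apply F→GH and equate their GH entries. Row 1 is now all distinguished symbols — the join is lossless.
Dependency preservation: EG → H; F → GH are not contained in any single fragment, but the restricted closure of each left-hand side across the fragments still reaches the right-hand side; the remaining FDs each lie inside some fragment. All dependencies are preserved.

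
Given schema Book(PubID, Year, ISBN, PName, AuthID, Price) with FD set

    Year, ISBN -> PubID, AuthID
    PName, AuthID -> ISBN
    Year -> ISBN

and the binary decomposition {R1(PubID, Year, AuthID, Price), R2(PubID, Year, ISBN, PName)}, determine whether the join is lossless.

Common attributes: R1 ∩ R2 = {PubID, Year}.
Closure of {PubID, Year}: Year → ISBN applies, adding ISBN; Year, ISBN → PubID, AuthID applies, adding AuthID. So (PubID, Year)⁺ = {PubID, Year, ISBN, AuthID}.
The closure contains neither all of R1 = {PubID, Year, AuthID, Price} nor all of R2 = {PubID, Year, ISBN, PName}, so the common attributes are not a superkey of either fragment. The join is lossy.

No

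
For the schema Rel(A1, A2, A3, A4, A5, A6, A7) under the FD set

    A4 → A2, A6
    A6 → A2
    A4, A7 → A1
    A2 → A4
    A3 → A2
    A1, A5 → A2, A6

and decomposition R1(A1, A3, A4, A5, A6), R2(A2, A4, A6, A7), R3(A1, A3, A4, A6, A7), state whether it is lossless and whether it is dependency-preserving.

Lossless test (chase): Rows 1 and 2 agree on A4; apply A4→A2, A6 and equate their A2, A6 entries. Rows 1 and 3 agree on A4; apply A4→A2, A6 and equate their A2, A6 entries. Rows 2 and 3 agree on A4, A7; apply A4, A7→A1 and equate their A1 entries. No row becomes fully distinguished — the join is lossy.
Dependency preservation: A3 → A2; A1, A5 → A2, A6 are not contained in any single fragment, but the restricted closure of each left-hand side across the fragments still reaches the right-hand side; the remaining FDs each lie inside some fragment. All dependencies are preserved.

lossy but dependency-preserving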